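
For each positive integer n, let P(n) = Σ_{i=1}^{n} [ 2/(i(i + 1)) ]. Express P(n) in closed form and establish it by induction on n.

We claim P(n) = 2n/(n + 1) for all n ≥ 1.
For the base case n = 1: P(1) = 1, and the closed form gives 1. They agree.
Inductive step: assume the claim holds for n = i, so P(i) = 2i/(i + 1).
Then P(i+1) = P(i) + (2/((i + 1)(i + 2))) = (2i/(i + 1)) + (2/((i + 1)(i + 2))).
Simplifying, P(i+1) = 2(i + 1)/(i + 2) = 2(i+1)/((i+1) + 1),
which is the closed form with n = i+1.
By the principle of mathematical induction, the result holds for all n ≥ 1.

P(n) = 2n/(n + 1)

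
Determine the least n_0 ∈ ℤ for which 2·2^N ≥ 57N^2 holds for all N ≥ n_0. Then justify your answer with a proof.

n_0 = 13

At N = 12: 8192 < 8208, so the inequality fails and n_0 ≥ 13. We prove 2·2^N ≥ 57N^2 for all N ≥ 13.
Base step (N = 13): 2·2^N = 16384 and 57N^2 = 9633, so 16384 ≥ 9633.
Suppose the result is true for N = k, so 2·2^k ≥ 57k^2.
Then 2·2^(k + 1) = 2·(2·2^k) ≥ 2·(57k^2).
Also, for k ≥ 13 we have 2·(57k^2) ≥ 57(k+1)^2, since 2 ≥ (1 + 1/k)^2 for all k ≥ 13.
Combining, 2·2^(k + 1) ≥ 57(k+1)^2.
By the principle of mathematical induction, the result holds for all N ≥ 13.
Hence the smallest such n_0 is 13.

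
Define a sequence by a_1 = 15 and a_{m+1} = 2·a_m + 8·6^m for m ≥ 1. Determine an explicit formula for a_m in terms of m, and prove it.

Computing the first terms: a_1 = 15, a_2 = 78, a_3 = 444. This suggests a_m = 3·2^(m - 1) + 2·6^m.
Base case (m = 1): the formula gives 15 = 15 = a_1.
Suppose the result is true for m = k, so a_k = 3·2^(k - 1) + 2·6^k.
Then a_{k+1} = 2·a_k + 8·6^k = 2·(3·2^(k - 1) + 2·6^k) + 8·6^k = 3·2^k + 2·6^(k + 1) = 3·2^((k+1) - 1) + 2·6^(k+1),
which is the claimed formula at m = k+1.
By the principle of mathematical induction, the result holds for all m ≥ 1.

a_m = 3·2^(m - 1) + 2·6^m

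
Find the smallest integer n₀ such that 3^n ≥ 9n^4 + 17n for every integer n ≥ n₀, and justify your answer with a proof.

At n = 10: 59049 < 90170, so the inequality fails and n₀ ≥ 11. We prove 3^n ≥ 9n^4 + 17n for all n ≥ 11.
Base case (n = 11): 3^n = 177147 and 9n^4 + 17n = 131956, so 177147 ≥ 131956.
For the inductive step, assume it holds for an arbitrary j ≥ 11, so 3^j ≥ 9j^4 + 17j.
Then 3^(j + 1) = 3·(3^j) ≥ 3·(9j^4 + 17j).
Also, for j ≥ 11 we have 3·(9j^4 + 17j) ≥ 9(j+1)^4 + 17(j+1), since 3·(9j^4 + 17j) − (9(j+1)^4 + 17(j+1)) = 18j^4 - 36j^3 - 54j^2 - 2j - 26, which is nonnegative for all j ≥ 11.
Combining, 3^(j + 1) ≥ 9(j+1)^4 + 17(j+1).
This completes the induction.
Hence the smallest such n₀ is 11.

n₀ = 11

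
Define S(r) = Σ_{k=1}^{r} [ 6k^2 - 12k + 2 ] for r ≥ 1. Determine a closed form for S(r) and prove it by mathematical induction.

We claim S(r) = r(2r^2 - 3r - 3) for all r ≥ 1.
For the base case r = 1: S(1) = -4, and the closed form gives -4. They agree.
Suppose the result is true for r = k, so S(k) = k(2k^2 - 3k - 3).
Then S(k+1) = S(k) + (6k^2 - 4) = (k(2k^2 - 3k - 3)) + (6k^2 - 4).
Simplifying, S(k+1) = (k + 1)(2k^2 + k - 4) = (k+1)(2(k+1)^2 - 3(k+1) - 3),
which is the closed form with r = k+1.
By induction, the statement is established for all r ≥ 1.

S(r) = r(2r^2 - 3r - 3)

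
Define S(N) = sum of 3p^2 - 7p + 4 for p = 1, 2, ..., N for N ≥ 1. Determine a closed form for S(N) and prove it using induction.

We claim S(N) = N(N - 1)^2 for all N ≥ 1.
Base case (N = 1): S(1) = 0, and the closed form gives 0. They agree.
Inductive step: suppose the statement holds for some p ≥ 1, so S(p) = p(p^2 - 2p + 1).
Then S(p+1) = S(p) + (p(3p - 1)) = (p(p^2 - 2p + 1)) + (p(3p - 1)).
Simplifying, S(p+1) = p^2·(p + 1) = (p+1)((p+1) - 1)^2,
which is the closed form with N = p+1.
Hence, by induction on N, the claim holds for every N ≥ 1.

S(N) = N(N - 1)^2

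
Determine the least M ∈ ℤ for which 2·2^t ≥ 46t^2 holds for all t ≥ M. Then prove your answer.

M = 12

At t = 11: 4096 < 5566, so the inequality fails and M ≥ 12. We prove 2·2^t ≥ 46t^2 for all t ≥ 12.
When t = 12: 2·2^t = 8192 and 46t^2 = 6624, so 8192 ≥ 6624.
Inductive step: assume the claim holds for t = p, so 2·2^p ≥ 46p^2.
Then 2·2^(p + 1) = 2·(2·2^p) ≥ 2·(46p^2).
Also, for p ≥ 12 we have 2·(46p^2) ≥ 46(p+1)^2, since 2 ≥ (1 + 1/p)^2 for all p ≥ 12.
Combining, 2·2^(p + 1) ≥ 46(p+1)^2.
By the principle of mathematical induction, the result holds for all t ≥ 12.
Hence the smallest such M is 12.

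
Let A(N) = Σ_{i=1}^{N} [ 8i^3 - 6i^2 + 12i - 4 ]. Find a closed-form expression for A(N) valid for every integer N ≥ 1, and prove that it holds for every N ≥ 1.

We claim A(N) = N(2N^3 + 2N^2 + 5N + 1) for all N ≥ 1.
Base step (N = 1): A(1) = 10, and the closed form gives 10. They agree.
Inductive step: assume the claim holds for N = i, so A(i) = i(2i^3 + 2i^2 + 5i + 1).
Then A(i+1) = A(i) + (8i^3 + 18i^2 + 24i + 10) = (i(2i^3 + 2i^2 + 5i + 1)) + (8i^3 + 18i^2 + 24i + 10).
Simplifying, A(i+1) = (i + 1)(2i^3 + 8i^2 + 15i + 10) = (i+1)(2(i+1)^3 + 2(i+1)^2 + 5(i+1) + 1),
which is the closed form with N = i+1.
By induction, the statement is established for all N ≥ 1.

A(N) = N(2N^3 + 2N^2 + 5N + 1)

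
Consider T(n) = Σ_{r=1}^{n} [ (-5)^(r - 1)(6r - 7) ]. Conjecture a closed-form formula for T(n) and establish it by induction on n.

We claim T(n) = (-5)^n(-n + 1) - 1 for all n ≥ 1.
Base step (n = 1): T(1) = -1, and the closed form gives -1. They agree.
For the inductive step, assume it holds for an arbitrary r ≥ 1, so T(r) = (-5)^r(-r + 1) - 1.
Then T(r+1) = T(r) + ((-5)^r(6r - 1)) = ((-5)^r(-r + 1) - 1) + ((-5)^r(6r - 1)).
Simplifying, T(r+1) = 5(-5)^r·r - 1 = (-5)^(r+1)(-(r+1) + 1) - 1,
which is the closed form with n = r+1.
By induction, the statement is established for all n ≥ 1.

T(n) = (-5)^n(-n + 1) - 1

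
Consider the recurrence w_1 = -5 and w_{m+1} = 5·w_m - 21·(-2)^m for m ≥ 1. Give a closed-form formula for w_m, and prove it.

w_m = 3(-2)^m + 5^(m - 1)

Computing the first terms: w_1 = -5, w_2 = 17, w_3 = 1. This suggests w_m = 3(-2)^m + 5^(m - 1).
Base case (m = 1): the formula gives -5 = -5 = w_1.
For the inductive step, assume it holds for an arbitrary k ≥ 1, so w_k = 3(-2)^k + 5^(k - 1).
Then w_{k+1} = 5·w_k - 21·(-2)^k = 5·(3(-2)^k + 5^(k - 1)) - 21·(-2)^k = 3(-2)^(k + 1) + 5^k = 3(-2)^(k+1) + 5^((k+1) - 1),
which is the claimed formula at m = k+1.
By induction, the statement is established for all m ≥ 1.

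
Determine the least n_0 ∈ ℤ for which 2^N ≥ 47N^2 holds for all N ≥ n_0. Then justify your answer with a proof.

n_0 = 13

At N = 12: 4096 < 6768, so the inequality fails and n_0 ≥ 13. We prove 2^N ≥ 47N^2 for all N ≥ 13.
Base case (N = 13): 2^N = 8192 and 47N^2 = 7943, so 8192 ≥ 7943.
Inductive step: assume the claim holds for N = k, so 2^k ≥ 47k^2.
Then 2^(k + 1) = 2·(2^k) ≥ 2·(47k^2).
Also, for k ≥ 13 we have 2·(47k^2) ≥ 47(k+1)^2, since 2 ≥ (1 + 1/k)^2 for all k ≥ 13.
Combining, 2^(k + 1) ≥ 47(k+1)^2.
This completes the induction.
Hence the smallest such n_0 is 13.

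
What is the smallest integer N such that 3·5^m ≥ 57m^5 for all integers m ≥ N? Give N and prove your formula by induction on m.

At m = 8: 1171875 < 1867776, so the inequality fails and N ≥ 9. We prove 3·5^m ≥ 57m^5 for all m ≥ 9.
For the base case m = 9: 3·5^m = 5859375 and 57m^5 = 3365793, so 5859375 ≥ 3365793.
Inductive step: suppose the statement holds for some k ≥ 9, so 3·5^k ≥ 57k^5.
Then 3·5^(k + 1) = 5·(3·5^k) ≥ 5·(57k^5).
Also, for k ≥ 9 we have 5·(57k^5) ≥ 57(k+1)^5, since 5 ≥ (1 + 1/k)^5 for all k ≥ 9.
Combining, 3·5^(k + 1) ≥ 57(k+1)^5.
This completes the induction.
Hence the smallest such N is 9.

N = 9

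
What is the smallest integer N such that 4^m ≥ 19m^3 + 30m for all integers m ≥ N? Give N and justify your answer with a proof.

At m = 6: 4096 < 4284, so the inequality fails and N ≥ 7. We prove 4^m ≥ 19m^3 + 30m for all m ≥ 7.
For the base case m = 7: 4^m = 16384 and 19m^3 + 30m = 6727, so 16384 ≥ 6727.
Inductive step: assume the claim holds for m = i, so 4^i ≥ 19i^3 + 30i.
Then 4^(i + 1) = 4·(4^i) ≥ 4·(19i^3 + 30i).
Also, for i ≥ 7 we have 4·(19i^3 + 30i) ≥ 19(i+1)^3 + 30(i+1), since 4·(19i^3 + 30i) − (19(i+1)^3 + 30(i+1)) = 57i^3 - 57i^2 + 33i - 49, which is nonnegative for all i ≥ 7.
Combining, 4^(i + 1) ≥ 19(i+1)^3 + 30(i+1).
This completes the induction.
Hence the smallest such N is 7.

N = 7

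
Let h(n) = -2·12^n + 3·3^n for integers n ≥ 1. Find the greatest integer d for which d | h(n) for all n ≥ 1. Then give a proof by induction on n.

d = 3

Computing the first values: h(1) = -15 and h(2) = -261; gcd(-15, -261) = 3, so d ≤ 3.
We prove 3 | -2·12^n + 3·3^n for all n ≥ 1 by induction on n.
For the base case n = 1: h(1) = -15 = 3·(-5), so 3 | h(1).
Inductive step: assume the claim holds for n = r, i.e. 3 | h(r). Then
h(r+1) − 12·h(r) = (-2·12^(r+1) + 3·3^(r+1)) − 12·(-2·12^r + 3·3^r) = (3)·3^r·(3 − 12) = (-27)·3^r. Since 3 | h(r) by the inductive hypothesis, 3 | 12·h(r); and 3 | -27 since -27 = 3·-9. Therefore 3 | h(r+1).
By the principle of mathematical induction, the result holds for all n ≥ 1.
Therefore the largest such d is 3.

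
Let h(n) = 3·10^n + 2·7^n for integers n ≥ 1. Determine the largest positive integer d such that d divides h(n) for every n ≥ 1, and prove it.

d = 2

Computing the first values: h(1) = 44 and h(2) = 398; gcd(44, 398) = 2, so d ≤ 2.
We prove 2 | 3·10^n + 2·7^n for all n ≥ 1 by induction on n.
Base case (n = 1): h(1) = 44 = 2·(22), so 2 | h(1).
Inductive step: assume the claim holds for n = r, i.e. 2 | h(r). Then
h(r+1) − 10·h(r) = (3·10^(r+1) + 2·7^(r+1)) − 10·(3·10^r + 2·7^r) = (2)·7^r·(7 − 10) = (-6)·7^r. Since 2 | h(r) by the inductive hypothesis, 2 | 10·h(r); and 2 | -6 since -6 = 2·-3. Therefore 2 | h(r+1).
Hence, by induction on n, the claim holds for every n ≥ 1.
Therefore the largest such d is 2.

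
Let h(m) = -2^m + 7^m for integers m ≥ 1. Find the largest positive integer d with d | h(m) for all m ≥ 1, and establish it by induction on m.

Computing the first values: h(1) = 5 and h(2) = 45; gcd(5, 45) = 5, so d ≤ 5.
We prove 5 | -2^m + 7^m for all m ≥ 1 by induction on m.
For the base case m = 1: h(1) = 5 = 5·(1), so 5 | h(1).
Inductive step: assume the claim holds for m = p, i.e. 5 | h(p). Then
7^{p+1} − 2^{p+1} = 7·7^p − 2·2^p = 7·(7^p − 2^p) + (5)·2^p. The first term is divisible by 5 by the inductive hypothesis, and the second term (5)·2^p is divisible by 5 since 5 | 5. Hence 5 | h(p+1).
This completes the induction.
Therefore the largest such d is 5.

d = 5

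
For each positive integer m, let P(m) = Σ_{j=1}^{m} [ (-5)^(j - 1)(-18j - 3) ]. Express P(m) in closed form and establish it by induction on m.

We claim P(m) = (-5)^m(3m + 1) - 1 for all m ≥ 1.
Base case (m = 1): P(1) = -21, and the closed form gives -21. They agree.
For the inductive step, assume it holds for an arbitrary j ≥ 1, so P(j) = (-5)^j(3j + 1) - 1.
Then P(j+1) = P(j) + ((-5)^j(-18j - 21)) = ((-5)^j(3j + 1) - 1) + ((-5)^j(-18j - 21)).
Simplifying, P(j+1) = -15(-5)^j·j - 20(-5)^j - 1 = (-5)^(j+1)(3(j+1) + 1) - 1,
which is the closed form with m = j+1.
By the principle of mathematical induction, the result holds for all m ≥ 1.

P(m) = (-5)^m(3m + 1) - 1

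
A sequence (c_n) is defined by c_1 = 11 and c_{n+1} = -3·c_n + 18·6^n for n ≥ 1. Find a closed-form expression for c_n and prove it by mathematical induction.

Computing the first terms: c_1 = 11, c_2 = 75, c_3 = 423. This suggests c_n = -(-3)^(n - 1) + 2·6^n.
When n = 1: the formula gives 11 = 11 = c_1.
Suppose the result is true for n = p, so c_p = -(-3)^(p - 1) + 2·6^p.
Then c_{p+1} = -3·c_p + 18·6^p = -3·(-(-3)^(p - 1) + 2·6^p) + 18·6^p = -(-3)^p + 2·6^(p + 1) = -(-3)^((p+1) - 1) + 2·6^(p+1),
which is the claimed formula at n = p+1.
Hence, by induction on n, the claim holds for every n ≥ 1.

c_n = -(-3)^(n - 1) + 2·6^n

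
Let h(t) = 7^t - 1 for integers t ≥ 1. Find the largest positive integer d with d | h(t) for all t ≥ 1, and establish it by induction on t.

Computing the first values: h(1) = 6 and h(2) = 48; gcd(6, 48) = 6, so d ≤ 6.
We prove 6 | 7^t - 1 for all t ≥ 1 by induction on t.
Base case (t = 1): h(1) = 6 = 6·(1), so 6 | h(1).
Inductive step: suppose the statement holds for some k ≥ 1, i.e. 6 | h(k). Then
7^{k+1} − 1^{k+1} = 7·7^k − 1·1^k = 7·(7^k − 1^k) + (6)·1^k. The first term is divisible by 6 by the inductive hypothesis, and the second term (6)·1^k is divisible by 6 since 6 | 6. Hence 6 | h(k+1).
By the principle of mathematical induction, the result holds for all t ≥ 1.
Therefore the largest such d is 6.

d = 6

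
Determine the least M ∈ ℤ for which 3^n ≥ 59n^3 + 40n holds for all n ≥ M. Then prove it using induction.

M = 11

At n = 10: 59049 < 59400, so the inequality fails and M ≥ 11. We prove 3^n ≥ 59n^3 + 40n for all n ≥ 11.
When n = 11: 3^n = 177147 and 59n^3 + 40n = 78969, so 177147 ≥ 78969.
Inductive step: assume the claim holds for n = p, so 3^p ≥ 59p^3 + 40p.
Then 3^(p + 1) = 3·(3^p) ≥ 3·(59p^3 + 40p).
Also, for p ≥ 11 we have 3·(59p^3 + 40p) ≥ 59(p+1)^3 + 40(p+1), since 3·(59p^3 + 40p) − (59(p+1)^3 + 40(p+1)) = 118p^3 - 177p^2 - 97p - 99, which is nonnegative for all p ≥ 11.
Combining, 3^(p + 1) ≥ 59(p+1)^3 + 40(p+1).
By induction, the statement is established for all n ≥ 11.
Hence the smallest such M is 11.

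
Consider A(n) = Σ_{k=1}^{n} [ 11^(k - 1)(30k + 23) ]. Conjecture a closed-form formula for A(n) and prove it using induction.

We claim A(n) = 11^n(3n + 2) - 2 for all n ≥ 1.
For the base case n = 1: A(1) = 53, and the closed form gives 53. They agree.
Suppose the result is true for n = k, so A(k) = 11^k(3k + 2) - 2.
Then A(k+1) = A(k) + (11^k(30k + 53)) = (11^k(3k + 2) - 2) + (11^k(30k + 53)).
Simplifying, A(k+1) = 33·11^k·k + 55·11^k - 2 = 11^(k+1)(3(k+1) + 2) - 2,
which is the closed form with n = k+1.
By the principle of mathematical induction, the result holds for all n ≥ 1.

A(n) = 11^n(3n + 2) - 2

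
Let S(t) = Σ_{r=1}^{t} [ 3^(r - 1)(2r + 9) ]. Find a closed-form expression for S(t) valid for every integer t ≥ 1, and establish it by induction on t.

S(t) = 3^t(t + 4) - 4

We claim S(t) = 3^t(t + 4) - 4 for all t ≥ 1.
When t = 1: S(1) = 11, and the closed form gives 11. They agree.
For the inductive step, assume it holds for an arbitrary r ≥ 1, so S(r) = 3^r(r + 4) - 4.
Then S(r+1) = S(r) + (3^r(2r + 11)) = (3^r(r + 4) - 4) + (3^r(2r + 11)).
Simplifying, S(r+1) = 3·3^r·r + 15·3^r - 4 = 3^(r+1)((r+1) + 4) - 4,
which is the closed form with t = r+1.
By induction, the statement is established for all t ≥ 1.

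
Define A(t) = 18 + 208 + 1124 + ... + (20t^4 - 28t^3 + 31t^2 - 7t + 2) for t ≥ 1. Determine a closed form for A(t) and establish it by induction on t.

We claim A(t) = t(4t^4 + 3t^3 + 3t^2 + 5t + 3) for all t ≥ 1.
When t = 1: A(1) = 18, and the closed form gives 18. They agree.
Inductive step: assume the claim holds for t = j, so A(j) = j(4j^4 + 3j^3 + 3j^2 + 5j + 3).
Then A(j+1) = A(j) + (20j^4 + 52j^3 + 67j^2 + 51j + 18) = (j(4j^4 + 3j^3 + 3j^2 + 5j + 3)) + (20j^4 + 52j^3 + 67j^2 + 51j + 18).
Simplifying, A(j+1) = (j + 1)(4j^4 + 19j^3 + 36j^2 + 36j + 18) = (j+1)(4(j+1)^4 + 3(j+1)^3 + 3(j+1)^2 + 5(j+1) + 3),
which is the closed form with t = j+1.
Hence, by induction on t, the claim holds for every t ≥ 1.

A(t) = t(4t^4 + 3t^3 + 3t^2 + 5t + 3)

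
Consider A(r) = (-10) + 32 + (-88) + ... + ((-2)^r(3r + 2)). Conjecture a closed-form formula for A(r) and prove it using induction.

A(r) = 2(-2)^r(r + 1) - 2

We claim A(r) = 2(-2)^r(r + 1) - 2 for all r ≥ 1.
Base step (r = 1): A(1) = -10, and the closed form gives -10. They agree.
Suppose the result is true for r = i, so A(i) = 2(-2)^i(i + 1) - 2.
Then A(i+1) = A(i) + ((-2)^(i + 1)(3i + 5)) = (2(-2)^i(i + 1) - 2) + ((-2)^(i + 1)(3i + 5)).
Simplifying, A(i+1) = -4(-2)^i·i - 8(-2)^i - 2 = 2(-2)^(i+1)((i+1) + 1) - 2,
which is the closed form with r = i+1.
Hence, by induction on r, the claim holds for every r ≥ 1.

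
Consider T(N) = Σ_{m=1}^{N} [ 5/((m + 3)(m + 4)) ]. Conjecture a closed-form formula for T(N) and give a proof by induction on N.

T(N) = 5N/(4(N + 4))

We claim T(N) = 5N/(4(N + 4)) for all N ≥ 1.
Base case (N = 1): T(1) = 1/4, and the closed form gives 1/4. They agree.
Suppose the result is true for N = m, so T(m) = 5m/(4(m + 4)).
Then T(m+1) = T(m) + (5/((m + 4)(m + 5))) = (5m/(4(m + 4))) + (5/((m + 4)(m + 5))).
Simplifying, T(m+1) = 5(m + 1)/(4(m + 5)) = 5(m+1)/(4((m+1) + 4)),
which is the closed form with N = m+1.
This completes the induction.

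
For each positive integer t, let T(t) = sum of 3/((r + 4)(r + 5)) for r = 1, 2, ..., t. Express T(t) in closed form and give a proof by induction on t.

We claim T(t) = 3t/(5(t + 5)) for all t ≥ 1.
For the base case t = 1: T(1) = 1/10, and the closed form gives 1/10. They agree.
For the inductive step, assume it holds for an arbitrary r ≥ 1, so T(r) = 3r/(5(r + 5)).
Then T(r+1) = T(r) + (3/((r + 5)(r + 6))) = (3r/(5(r + 5))) + (3/((r + 5)(r + 6))).
Simplifying, T(r+1) = 3(r + 1)/(5(r + 6)) = 3(r+1)/(5((r+1) + 5)),
which is the closed form with t = r+1.
By induction, the statement is established for all t ≥ 1.

T(t) = 3t/(5(t + 5))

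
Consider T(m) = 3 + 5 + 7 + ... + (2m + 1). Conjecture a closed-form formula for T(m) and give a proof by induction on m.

T(m) = m(m + 2)

We claim T(m) = m(m + 2) for all m ≥ 1.
When m = 1: T(1) = 3, and the closed form gives 3. They agree.
Suppose the result is true for m = p, so T(p) = p(p + 2).
Then T(p+1) = T(p) + (2p + 3) = (p(p + 2)) + (2p + 3).
Simplifying, T(p+1) = (p + 1)(p + 3) = (p+1)((p+1) + 2),
which is the closed form with m = p+1.
Hence, by induction on m, the claim holds for every m ≥ 1.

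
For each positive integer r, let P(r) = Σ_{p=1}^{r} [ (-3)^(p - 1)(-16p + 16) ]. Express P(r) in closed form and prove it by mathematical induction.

P(r) = (-3)^r(4r - 3) + 3

We claim P(r) = (-3)^r(4r - 3) + 3 for all r ≥ 1.
Base step (r = 1): P(1) = 0, and the closed form gives 0. They agree.
Inductive step: suppose the statement holds for some p ≥ 1, so P(p) = (-3)^p(4p - 3) + 3.
Then P(p+1) = P(p) + (-16(-3)^p·p) = ((-3)^p(4p - 3) + 3) + (-16(-3)^p·p).
Simplifying, P(p+1) = -12(-3)^p·p - 3(-3)^p + 3 = (-3)^(p+1)(4(p+1) - 3) + 3,
which is the closed form with r = p+1.
By induction, the statement is established for all r ≥ 1.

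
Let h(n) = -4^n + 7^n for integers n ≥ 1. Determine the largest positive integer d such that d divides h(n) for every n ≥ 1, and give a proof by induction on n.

Computing the first values: h(1) = 3 and h(2) = 33; gcd(3, 33) = 3, so d ≤ 3.
We prove 3 | -4^n + 7^n for all n ≥ 1 by induction on n.
For the base case n = 1: h(1) = 3 = 3·(1), so 3 | h(1).
For the inductive step, assume it holds for an arbitrary j ≥ 1, i.e. 3 | h(j). Then
7^{j+1} − 4^{j+1} = 7·7^j − 4·4^j = 7·(7^j − 4^j) + (3)·4^j. The first term is divisible by 3 by the inductive hypothesis, and the second term (3)·4^j is divisible by 3 since 3 | 3. Hence 3 | h(j+1).
Hence, by induction on n, the claim holds for every n ≥ 1.
Therefore the largest such d is 3.

d = 3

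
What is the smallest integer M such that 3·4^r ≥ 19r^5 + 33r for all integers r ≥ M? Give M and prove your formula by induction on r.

M = 10

At r = 9: 786432 < 1122228, so the inequality fails and M ≥ 10. We prove 3·4^r ≥ 19r^5 + 33r for all r ≥ 10.
Base case (r = 10): 3·4^r = 3145728 and 19r^5 + 33r = 1900330, so 3145728 ≥ 1900330.
Suppose the result is true for r = j, so 3·4^j ≥ 19j^5 + 33j.
Then 3·4^(j + 1) = 4·(3·4^j) ≥ 4·(19j^5 + 33j).
Also, for j ≥ 10 we have 4·(19j^5 + 33j) ≥ 19(j+1)^5 + 33(j+1), since 4·(19j^5 + 33j) − (19(j+1)^5 + 33(j+1)) = 57j^5 - 95j^4 - 190j^3 - 190j^2 + 4j - 52, which is nonnegative for all j ≥ 10.
Combining, 3·4^(j + 1) ≥ 19(j+1)^5 + 33(j+1).
By induction, the statement is established for all r ≥ 10.
Hence the smallest such M is 10.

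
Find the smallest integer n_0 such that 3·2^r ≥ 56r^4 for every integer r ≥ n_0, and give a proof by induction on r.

At r = 22: 12582912 < 13118336, so the inequality fails and n_0 ≥ 23. We prove 3·2^r ≥ 56r^4 for all r ≥ 23.
When r = 23: 3·2^r = 25165824 and 56r^4 = 15671096, so 25165824 ≥ 15671096.
Inductive step: suppose the statement holds for some m ≥ 23, so 3·2^m ≥ 56m^4.
Then 3·2^(m + 1) = 2·(3·2^m) ≥ 2·(56m^4).
Also, for m ≥ 23 we have 2·(56m^4) ≥ 56(m+1)^4, since 2 ≥ (1 + 1/m)^4 for all m ≥ 23.
Combining, 3·2^(m + 1) ≥ 56(m+1)^4.
Hence, by induction on r, the claim holds for every r ≥ 23.
Hence the smallest such n_0 is 23.

n_0 = 23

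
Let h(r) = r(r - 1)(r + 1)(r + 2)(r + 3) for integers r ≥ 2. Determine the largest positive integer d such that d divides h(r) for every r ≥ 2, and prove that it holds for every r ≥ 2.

d = 120

Computing the first values: h(2) = 120 and h(3) = 720; gcd(120, 720) = 120, so d ≤ 120.
We prove 120 | r(r - 1)(r + 1)(r + 2)(r + 3) for all r ≥ 2 by induction on r.
For the base case r = 2: h(2) = 120 = 120·(1), so 120 | h(2).
For the inductive step, assume it holds for an arbitrary p ≥ 2, i.e. 120 | h(p). Then
h(p+1) − h(p) = p·(p+1)·(p+2)·(p+3)·(p+4) − (p-1)·p·(p+1)·(p+2)·(p+3) = p·(p+1)·(p+2)·(p+3)·[(p+4) − (p-1)] = 5·p·(p+1)·(p+2)·(p+3). The product of 4 consecutive integers is divisible by (4)! = 24, so h(p+1) − h(p) is divisible by 5·24 = 120. By the inductive hypothesis 120 | h(p), hence 120 | h(p+1).
Hence, by induction on r, the claim holds for every r ≥ 2.
Therefore the largest such d is 120.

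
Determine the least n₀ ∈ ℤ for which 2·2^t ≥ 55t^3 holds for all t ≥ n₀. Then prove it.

At t = 17: 262144 < 270215, so the inequality fails and n₀ ≥ 18. We prove 2·2^t ≥ 55t^3 for all t ≥ 18.
When t = 18: 2·2^t = 524288 and 55t^3 = 320760, so 524288 ≥ 320760.
Suppose the result is true for t = r, so 2·2^r ≥ 55r^3.
Then 2·2^(r + 1) = 2·(2·2^r) ≥ 2·(55r^3).
Also, for r ≥ 18 we have 2·(55r^3) ≥ 55(r+1)^3, since 2 ≥ (1 + 1/r)^3 for all r ≥ 18.
Combining, 2·2^(r + 1) ≥ 55(r+1)^3.
Hence, by induction on t, the claim holds for every t ≥ 18.
Hence the smallest such n₀ is 18.

n₀ = 18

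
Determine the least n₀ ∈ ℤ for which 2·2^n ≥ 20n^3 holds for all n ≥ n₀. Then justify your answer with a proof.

At n = 15: 65536 < 67500, so the inequality fails and n₀ ≥ 16. We prove 2·2^n ≥ 20n^3 for all n ≥ 16.
When n = 16: 2·2^n = 131072 and 20n^3 = 81920, so 131072 ≥ 81920.
Inductive step: assume the claim holds for n = j, so 2·2^j ≥ 20j^3.
Then 2·2^(j + 1) = 2·(2·2^j) ≥ 2·(20j^3).
Also, for j ≥ 16 we have 2·(20j^3) ≥ 20(j+1)^3, since 2 ≥ (1 + 1/j)^3 for all j ≥ 16.
Combining, 2·2^(j + 1) ≥ 20(j+1)^3.
By induction, the statement is established for all n ≥ 16.
Hence the smallest such n₀ is 16.

n₀ = 16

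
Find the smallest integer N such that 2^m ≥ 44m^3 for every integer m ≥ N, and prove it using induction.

N = 18

At m = 17: 131072 < 216172, so the inequality fails and N ≥ 18. We prove 2^m ≥ 44m^3 for all m ≥ 18.
For the base case m = 18: 2^m = 262144 and 44m^3 = 256608, so 262144 ≥ 256608.
For the inductive step, assume it holds for an arbitrary p ≥ 18, so 2^p ≥ 44p^3.
Then 2^(p + 1) = 2·(2^p) ≥ 2·(44p^3).
Also, for p ≥ 18 we have 2·(44p^3) ≥ 44(p+1)^3, since 2 ≥ (1 + 1/p)^3 for all p ≥ 18.
Combining, 2^(p + 1) ≥ 44(p+1)^3.
This completes the induction.
Hence the smallest such N is 18.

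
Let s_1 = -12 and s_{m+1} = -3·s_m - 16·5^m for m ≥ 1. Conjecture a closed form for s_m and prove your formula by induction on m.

s_m = -2(-3)^(m - 1) - 2·5^m

Computing the first terms: s_1 = -12, s_2 = -44, s_3 = -268. This suggests s_m = -2(-3)^(m - 1) - 2·5^m.
Base case (m = 1): the formula gives -12 = -12 = s_1.
Suppose the result is true for m = j, so s_j = -2(-3)^(j - 1) - 2·5^j.
Then s_{j+1} = -3·s_j - 16·5^j = -3·(-2(-3)^(j - 1) - 2·5^j) - 16·5^j = -2(-3)^j - 2·5^(j + 1) = -2(-3)^((j+1) - 1) - 2·5^(j+1),
which is the claimed formula at m = j+1.
By induction, the statement is established for all m ≥ 1.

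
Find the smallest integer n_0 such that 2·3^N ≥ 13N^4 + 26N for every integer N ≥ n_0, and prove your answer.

At N = 10: 118098 < 130260, so the inequality fails and n_0 ≥ 11. We prove 2·3^N ≥ 13N^4 + 26N for all N ≥ 11.
When N = 11: 2·3^N = 354294 and 13N^4 + 26N = 190619, so 354294 ≥ 190619.
Inductive step: suppose the statement holds for some p ≥ 11, so 2·3^p ≥ 13p^4 + 26p.
Then 2·3^(p + 1) = 3·(2·3^p) ≥ 3·(13p^4 + 26p).
Also, for p ≥ 11 we have 3·(13p^4 + 26p) ≥ 13(p+1)^4 + 26(p+1), since 3·(13p^4 + 26p) − (13(p+1)^4 + 26(p+1)) = 26p^4 - 52p^3 - 78p^2 - 39, which is nonnegative for all p ≥ 11.
Combining, 2·3^(p + 1) ≥ 13(p+1)^4 + 26(p+1).
This completes the induction.
Hence the smallest such n_0 is 11.

n_0 = 11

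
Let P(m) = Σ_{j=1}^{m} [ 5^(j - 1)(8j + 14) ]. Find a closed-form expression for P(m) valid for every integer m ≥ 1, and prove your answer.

P(m) = 5^m(2m + 3) - 3

We claim P(m) = 5^m(2m + 3) - 3 for all m ≥ 1.
Base case (m = 1): P(1) = 22, and the closed form gives 22. They agree.
Inductive step: suppose the statement holds for some j ≥ 1, so P(j) = 5^j(2j + 3) - 3.
Then P(j+1) = P(j) + (5^j(8j + 22)) = (5^j(2j + 3) - 3) + (5^j(8j + 22)).
Simplifying, P(j+1) = 10·5^j·j + 25·5^j - 3 = 5^(j+1)(2(j+1) + 3) - 3,
which is the closed form with m = j+1.
This completes the induction.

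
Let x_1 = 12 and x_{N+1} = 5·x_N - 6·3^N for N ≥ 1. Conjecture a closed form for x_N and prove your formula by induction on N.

Computing the first terms: x_1 = 12, x_2 = 42, x_3 = 156. This suggests x_N = 3^(N + 1) + 3·5^(N - 1).
Base step (N = 1): the formula gives 12 = 12 = x_1.
Inductive step: assume the claim holds for N = i, so x_i = 3^(i + 1) + 3·5^(i - 1).
Then x_{i+1} = 5·x_i - 6·3^i = 5·(3^(i + 1) + 3·5^(i - 1)) - 6·3^i = 3^(i + 2) + 3·5^i = 3^((i+1) + 1) + 3·5^((i+1) - 1),
which is the claimed formula at N = i+1.
This completes the induction.

x_N = 3^(N + 1) + 3·5^(N - 1)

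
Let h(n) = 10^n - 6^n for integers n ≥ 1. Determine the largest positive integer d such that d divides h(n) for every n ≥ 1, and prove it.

d = 4

Computing the first values: h(1) = 4 and h(2) = 64; gcd(4, 64) = 4, so d ≤ 4.
We prove 4 | 10^n - 6^n for all n ≥ 1 by induction on n.
When n = 1: h(1) = 4 = 4·(1), so 4 | h(1).
Suppose the result is true for n = p, i.e. 4 | h(p). Then
10^{p+1} − 6^{p+1} = 10·10^p − 6·6^p = 10·(10^p − 6^p) + (4)·6^p. The first term is divisible by 4 by the inductive hypothesis, and the second term (4)·6^p is divisible by 4 since 4 | 4. Hence 4 | h(p+1).
Hence, by induction on n, the claim holds for every n ≥ 1.
Therefore the largest such d is 4.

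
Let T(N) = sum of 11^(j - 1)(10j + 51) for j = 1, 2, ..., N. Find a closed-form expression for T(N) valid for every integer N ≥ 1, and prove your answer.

T(N) = 11^N(N + 5) - 5

We claim T(N) = 11^N(N + 5) - 5 for all N ≥ 1.
When N = 1: T(1) = 61, and the closed form gives 61. They agree.
Inductive step: assume the claim holds for N = j, so T(j) = 11^j(j + 5) - 5.
Then T(j+1) = T(j) + (11^j(10j + 61)) = (11^j(j + 5) - 5) + (11^j(10j + 61)).
Simplifying, T(j+1) = 11·11^j·j + 66·11^j - 5 = 11^(j+1)((j+1) + 5) - 5,
which is the closed form with N = j+1.
By induction, the statement is established for all N ≥ 1.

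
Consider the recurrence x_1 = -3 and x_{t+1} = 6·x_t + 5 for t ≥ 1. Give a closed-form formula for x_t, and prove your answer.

Computing the first terms: x_1 = -3, x_2 = -13, x_3 = -73. This suggests x_t = -2·6^(t - 1) - 1.
Base case (t = 1): the formula gives -3 = -3 = x_1.
Inductive step: assume the claim holds for t = i, so x_i = -2·6^(i - 1) - 1.
Then x_{i+1} = 6·x_i + 5 = 6·(-2·6^(i - 1) - 1) + 5 = -2·6^i - 1 = -2·6^((i+1) - 1) - 1,
which is the claimed formula at t = i+1.
By induction, the statement is established for all t ≥ 1.

x_t = -2·6^(t - 1) - 1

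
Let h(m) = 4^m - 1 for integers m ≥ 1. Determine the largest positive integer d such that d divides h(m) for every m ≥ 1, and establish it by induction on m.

Computing the first values: h(1) = 3 and h(2) = 15; gcd(3, 15) = 3, so d ≤ 3.
We prove 3 | 4^m - 1 for all m ≥ 1 by induction on m.
For the base case m = 1: h(1) = 3 = 3·(1), so 3 | h(1).
Inductive step: suppose the statement holds for some r ≥ 1, i.e. 3 | h(r). Then
4^{r+1} − 1^{r+1} = 4·4^r − 1·1^r = 4·(4^r − 1^r) + (3)·1^r. The first term is divisible by 3 by the inductive hypothesis, and the second term (3)·1^r is divisible by 3 since 3 | 3. Hence 3 | h(r+1).
This completes the induction.
Therefore the largest such d is 3.

d = 3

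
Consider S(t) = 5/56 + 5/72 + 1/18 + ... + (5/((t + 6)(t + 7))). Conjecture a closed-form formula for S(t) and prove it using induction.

We claim S(t) = 5t/(7(t + 7)) for all t ≥ 1.
When t = 1: S(1) = 5/56, and the closed form gives 5/56. They agree.
Inductive step: assume the claim holds for t = p, so S(p) = 5p/(7(p + 7)).
Then S(p+1) = S(p) + (5/((p + 7)(p + 8))) = (5p/(7(p + 7))) + (5/((p + 7)(p + 8))).
Simplifying, S(p+1) = 5(p + 1)/(7(p + 8)) = 5(p+1)/(7((p+1) + 7)),
which is the closed form with t = p+1.
This completes the induction.

S(t) = 5t/(7(t + 7))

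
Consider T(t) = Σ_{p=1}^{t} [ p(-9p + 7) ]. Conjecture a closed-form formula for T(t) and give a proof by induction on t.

We claim T(t) = -t(t + 1)(3t - 2) for all t ≥ 1.
When t = 1: T(1) = -2, and the closed form gives -2. They agree.
Inductive step: assume the claim holds for t = p, so T(p) = p(-3p^2 - p + 2).
Then T(p+1) = T(p) + (-(p + 1)(9p + 2)) = (p(-3p^2 - p + 2)) + (-(p + 1)(9p + 2)).
Simplifying, T(p+1) = -(p + 1)(p + 2)(3p + 1) = -(p+1)((p+1) + 1)(3(p+1) - 2),
which is the closed form with t = p+1.
Hence, by induction on t, the claim holds for every t ≥ 1.

T(t) = -t(t + 1)(3t - 2)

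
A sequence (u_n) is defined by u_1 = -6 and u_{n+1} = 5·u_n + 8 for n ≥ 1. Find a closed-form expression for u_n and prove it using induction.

Computing the first terms: u_1 = -6, u_2 = -22, u_3 = -102. This suggests u_n = -4·5^(n - 1) - 2.
When n = 1: the formula gives -6 = -6 = u_1.
For the inductive step, assume it holds for an arbitrary j ≥ 1, so u_j = -4·5^(j - 1) - 2.
Then u_{j+1} = 5·u_j + 8 = 5·(-4·5^(j - 1) - 2) + 8 = -4·5^j - 2 = -4·5^((j+1) - 1) - 2,
which is the claimed formula at n = j+1.
By induction, the statement is established for all n ≥ 1.

u_n = -4·5^(n - 1) - 2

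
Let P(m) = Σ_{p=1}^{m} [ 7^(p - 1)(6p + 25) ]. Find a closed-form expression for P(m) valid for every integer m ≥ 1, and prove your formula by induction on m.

P(m) = 7^m(m + 4) - 4

We claim P(m) = 7^m(m + 4) - 4 for all m ≥ 1.
Base case (m = 1): P(1) = 31, and the closed form gives 31. They agree.
Inductive step: assume the claim holds for m = p, so P(p) = 7^p(p + 4) - 4.
Then P(p+1) = P(p) + (7^p(6p + 31)) = (7^p(p + 4) - 4) + (7^p(6p + 31)).
Simplifying, P(p+1) = 7·7^p·p + 35·7^p - 4 = 7^(p+1)((p+1) + 4) - 4,
which is the closed form with m = p+1.
By the principle of mathematical induction, the result holds for all m ≥ 1.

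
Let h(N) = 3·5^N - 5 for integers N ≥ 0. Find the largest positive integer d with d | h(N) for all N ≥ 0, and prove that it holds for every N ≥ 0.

d = 2

Computing the first values: h(0) = -2 and h(1) = 10; gcd(-2, 10) = 2, so d ≤ 2.
We prove 2 | 3·5^N - 5 for all N ≥ 0 by induction on N.
Base case (N = 0): h(0) = -2 = 2·(-1), so 2 | h(0).
Inductive step: suppose the statement holds for some k ≥ 0, i.e. 2 | h(k). Then
h(k+1) = 3·5^(k+1) - 5 = 5·(3·5^k - 5) + 20 = 5·h(k) + 20. The first term is divisible by 2 by the inductive hypothesis, and 20 is divisible by 2. Hence 2 | h(k+1).
Hence, by induction on N, the claim holds for every N ≥ 0.
Therefore the largest such d is 2.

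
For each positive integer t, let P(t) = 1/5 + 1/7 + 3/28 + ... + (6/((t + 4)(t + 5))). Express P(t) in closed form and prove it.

P(t) = 6t/(5(t + 5))

We claim P(t) = 6t/(5(t + 5)) for all t ≥ 1.
For the base case t = 1: P(1) = 1/5, and the closed form gives 1/5. They agree.
For the inductive step, assume it holds for an arbitrary i ≥ 1, so P(i) = 6i/(5(i + 5)).
Then P(i+1) = P(i) + (6/((i + 5)(i + 6))) = (6i/(5(i + 5))) + (6/((i + 5)(i + 6))).
Simplifying, P(i+1) = 6(i + 1)/(5(i + 6)) = 6(i+1)/(5((i+1) + 5)),
which is the closed form with t = i+1.
By the principle of mathematical induction, the result holds for all t ≥ 1.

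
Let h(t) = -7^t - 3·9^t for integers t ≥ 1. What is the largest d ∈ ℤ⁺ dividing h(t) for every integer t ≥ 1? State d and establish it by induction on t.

d = 2

Computing the first values: h(1) = -34 and h(2) = -292; gcd(-34, -292) = 2, so d ≤ 2.
We prove 2 | -7^t - 3·9^t for all t ≥ 1 by induction on t.
Base case (t = 1): h(1) = -34 = 2·(-17), so 2 | h(1).
For the inductive step, assume it holds for an arbitrary k ≥ 1, i.e. 2 | h(k). Then
h(k+1) − 9·h(k) = (-7^(k+1) - 3·9^(k+1)) − 9·(-7^k - 3·9^k) = (-1)·7^k·(7 − 9) = (2)·7^k. Since 2 | h(k) by the inductive hypothesis, 2 | 9·h(k); and 2 | 2 since 2 = 2·1. Therefore 2 | h(k+1).
Hence, by induction on t, the claim holds for every t ≥ 1.
Therefore the largest such d is 2.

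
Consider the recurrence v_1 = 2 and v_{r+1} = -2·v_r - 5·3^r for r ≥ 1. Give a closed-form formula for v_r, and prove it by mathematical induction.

v_r = 5(-2)^(r - 1) - 3^r

Computing the first terms: v_1 = 2, v_2 = -19, v_3 = -7. This suggests v_r = 5(-2)^(r - 1) - 3^r.
When r = 1: the formula gives 2 = 2 = v_1.
For the inductive step, assume it holds for an arbitrary i ≥ 1, so v_i = 5(-2)^(i - 1) - 3^i.
Then v_{i+1} = -2·v_i - 5·3^i = -2·(5(-2)^(i - 1) - 3^i) - 5·3^i = 5(-2)^i - 3^(i + 1) = 5(-2)^((i+1) - 1) - 3^(i+1),
which is the claimed formula at r = i+1.
This completes the induction.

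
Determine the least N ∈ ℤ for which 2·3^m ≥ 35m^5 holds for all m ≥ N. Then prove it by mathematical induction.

At m = 14: 9565938 < 18823840, so the inequality fails and N ≥ 15. We prove 2·3^m ≥ 35m^5 for all m ≥ 15.
Base case (m = 15): 2·3^m = 28697814 and 35m^5 = 26578125, so 28697814 ≥ 26578125.
Inductive step: assume the claim holds for m = p, so 2·3^p ≥ 35p^5.
Then 2·3^(p + 1) = 3·(2·3^p) ≥ 3·(35p^5).
Also, for p ≥ 15 we have 3·(35p^5) ≥ 35(p+1)^5, since 3 ≥ (1 + 1/p)^5 for all p ≥ 15.
Combining, 2·3^(p + 1) ≥ 35(p+1)^5.
By the principle of mathematical induction, the result holds for all m ≥ 15.
Hence the smallest such N is 15.

N = 15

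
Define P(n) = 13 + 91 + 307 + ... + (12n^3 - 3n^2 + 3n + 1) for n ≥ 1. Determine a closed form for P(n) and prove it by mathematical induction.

We claim P(n) = n(3n^3 + 5n^2 + 3n + 2) for all n ≥ 1.
For the base case n = 1: P(1) = 13, and the closed form gives 13. They agree.
Suppose the result is true for n = p, so P(p) = p(3p^3 + 5p^2 + 3p + 2).
Then P(p+1) = P(p) + (12p^3 + 33p^2 + 33p + 13) = (p(3p^3 + 5p^2 + 3p + 2)) + (12p^3 + 33p^2 + 33p + 13).
Simplifying, P(p+1) = (p + 1)(3p^3 + 14p^2 + 22p + 13) = (p+1)(3(p+1)^3 + 5(p+1)^2 + 3(p+1) + 2),
which is the closed form with n = p+1.
By induction, the statement is established for all n ≥ 1.

P(n) = n(3n^3 + 5n^2 + 3n + 2)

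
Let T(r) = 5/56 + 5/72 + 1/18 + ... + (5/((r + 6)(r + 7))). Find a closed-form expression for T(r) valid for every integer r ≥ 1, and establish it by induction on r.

T(r) = 5r/(7(r + 7))

We claim T(r) = 5r/(7(r + 7)) for all r ≥ 1.
Base case (r = 1): T(1) = 5/56, and the closed form gives 5/56. They agree.
Inductive step: assume the claim holds for r = k, so T(k) = 5k/(7(k + 7)).
Then T(k+1) = T(k) + (5/((k + 7)(k + 8))) = (5k/(7(k + 7))) + (5/((k + 7)(k + 8))).
Simplifying, T(k+1) = 5(k + 1)/(7(k + 8)) = 5(k+1)/(7((k+1) + 7)),
which is the closed form with r = k+1.
This completes the induction.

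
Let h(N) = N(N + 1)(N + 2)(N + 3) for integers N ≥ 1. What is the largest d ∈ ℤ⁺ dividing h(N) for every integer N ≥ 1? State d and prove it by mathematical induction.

Computing the first values: h(1) = 24 and h(2) = 120; gcd(24, 120) = 24, so d ≤ 24.
We prove 24 | N(N + 1)(N + 2)(N + 3) for all N ≥ 1 by induction on N.
When N = 1: h(1) = 24 = 24·(1), so 24 | h(1).
Inductive step: assume the claim holds for N = i, i.e. 24 | h(i). Then
h(i+1) − h(i) = (i+1)·(i+2)·(i+3)·(i+4) − i·(i+1)·(i+2)·(i+3) = (i+1)·(i+2)·(i+3)·[(i+4) − i] = 4·(i+1)·(i+2)·(i+3). The product of 3 consecutive integers is divisible by (3)! = 6, so h(i+1) − h(i) is divisible by 4·6 = 24. By the inductive hypothesis 24 | h(i), hence 24 | h(i+1).
Hence, by induction on N, the claim holds for every N ≥ 1.
Therefore the largest such d is 24.

d = 24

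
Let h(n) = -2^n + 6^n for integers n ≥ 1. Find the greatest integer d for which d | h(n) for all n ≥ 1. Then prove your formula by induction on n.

d = 4

Computing the first values: h(1) = 4 and h(2) = 32; gcd(4, 32) = 4, so d ≤ 4.
We prove 4 | -2^n + 6^n for all n ≥ 1 by induction on n.
Base case (n = 1): h(1) = 4 = 4·(1), so 4 | h(1).
Inductive step: suppose the statement holds for some m ≥ 1, i.e. 4 | h(m). Then
6^{m+1} − 2^{m+1} = 6·6^m − 2·2^m = 6·(6^m − 2^m) + (4)·2^m. The first term is divisible by 4 by the inductive hypothesis, and the second term (4)·2^m is divisible by 4 since 4 | 4. Hence 4 | h(m+1).
By induction, the statement is established for all n ≥ 1.
Therefore the largest such d is 4.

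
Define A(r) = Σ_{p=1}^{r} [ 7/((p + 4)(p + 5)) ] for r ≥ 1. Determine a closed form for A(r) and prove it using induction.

We claim A(r) = 7r/(5(r + 5)) for all r ≥ 1.
Base step (r = 1): A(1) = 7/30, and the closed form gives 7/30. They agree.
For the inductive step, assume it holds for an arbitrary p ≥ 1, so A(p) = 7p/(5(p + 5)).
Then A(p+1) = A(p) + (7/((p + 5)(p + 6))) = (7p/(5(p + 5))) + (7/((p + 5)(p + 6))).
Simplifying, A(p+1) = 7(p + 1)/(5(p + 6)) = 7(p+1)/(5((p+1) + 5)),
which is the closed form with r = p+1.
Hence, by induction on r, the claim holds for every r ≥ 1.

A(r) = 7r/(5(r + 5))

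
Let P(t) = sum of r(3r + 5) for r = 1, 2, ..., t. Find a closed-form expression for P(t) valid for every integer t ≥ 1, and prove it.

We claim P(t) = t(t + 1)(t + 3) for all t ≥ 1.
For the base case t = 1: P(1) = 8, and the closed form gives 8. They agree.
For the inductive step, assume it holds for an arbitrary r ≥ 1, so P(r) = r(r^2 + 4r + 3).
Then P(r+1) = P(r) + ((r + 1)(3r + 8)) = (r(r^2 + 4r + 3)) + ((r + 1)(3r + 8)).
Simplifying, P(r+1) = (r + 1)(r + 2)(r + 4) = (r+1)((r+1) + 1)((r+1) + 3),
which is the closed form with t = r+1.
Hence, by induction on t, the claim holds for every t ≥ 1.

P(t) = t(t + 1)(t + 3)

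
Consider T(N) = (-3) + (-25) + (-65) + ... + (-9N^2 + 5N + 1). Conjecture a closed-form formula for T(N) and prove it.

We claim T(N) = -N(3N^2 + 2N - 2) for all N ≥ 1.
When N = 1: T(1) = -3, and the closed form gives -3. They agree.
Suppose the result is true for N = p, so T(p) = p(-3p^2 - 2p + 2).
Then T(p+1) = T(p) + (5p - 9(p + 1)^2 + 6) = (p(-3p^2 - 2p + 2)) + (5p - 9(p + 1)^2 + 6).
Simplifying, T(p+1) = -(p + 1)(3p^2 + 8p + 3) = -(p+1)(3(p+1)^2 + 2(p+1) - 2),
which is the closed form with N = p+1.
By induction, the statement is established for all N ≥ 1.

T(N) = -N(3N^2 + 2N - 2)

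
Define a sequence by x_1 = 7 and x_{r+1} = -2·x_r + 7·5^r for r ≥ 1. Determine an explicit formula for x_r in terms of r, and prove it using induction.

x_r = -(-2)^r + 5^r

Computing the first terms: x_1 = 7, x_2 = 21, x_3 = 133. This suggests x_r = -(-2)^r + 5^r.
When r = 1: the formula gives 7 = 7 = x_1.
Suppose the result is true for r = i, so x_i = -(-2)^i + 5^i.
Then x_{i+1} = -2·x_i + 7·5^i = -2·(-(-2)^i + 5^i) + 7·5^i = -(-2)^(i + 1) + 5^(i + 1),
which is the claimed formula at r = i+1.
By the principle of mathematical induction, the result holds for all r ≥ 1.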